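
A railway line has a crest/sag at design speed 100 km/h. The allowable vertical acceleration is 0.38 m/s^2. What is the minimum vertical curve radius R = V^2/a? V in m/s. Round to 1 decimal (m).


Convert speed: V = 100 / 3.6 = 27.7778 m/s
V^2 = 771.6049 m^2/s^2
R_v = 771.6049 / 0.38
R_v = 2030.5 m

2030.5


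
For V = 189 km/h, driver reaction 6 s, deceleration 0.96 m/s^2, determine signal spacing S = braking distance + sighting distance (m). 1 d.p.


V = 189 / 3.6 = 52.5 m/s
Braking distance = 52.5^2 / (2*0.96) = 1435.5469 m
Sighting distance = 52.5 * 6 = 315.0 m
S = 1435.5469 + 315.0 = 1750.5 m

1750.5


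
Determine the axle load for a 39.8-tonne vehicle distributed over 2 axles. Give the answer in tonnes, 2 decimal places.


Load per axle = total weight / number of axles
Load = 39.8 / 2
Load = 19.90 tonnes

19.90


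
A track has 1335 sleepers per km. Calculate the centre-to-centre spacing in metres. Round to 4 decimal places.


Spacing = 1000 m / number of sleepers
Spacing = 1000 / 1335
Spacing = 0.7491 m

0.7491


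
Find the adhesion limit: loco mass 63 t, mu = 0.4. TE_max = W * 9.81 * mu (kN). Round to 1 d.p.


TE_max = W * g * mu
TE_max = 63 * 9.81 * 0.4
TE_max = 618.03 * 0.4
TE_max = 247.2 kN

247.2


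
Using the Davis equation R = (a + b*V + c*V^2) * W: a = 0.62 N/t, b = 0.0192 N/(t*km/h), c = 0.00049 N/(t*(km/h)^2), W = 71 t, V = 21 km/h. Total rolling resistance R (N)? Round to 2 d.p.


b*V = 0.0192 * 21 = 0.4032
c*V^2 = 0.00049 * 441 = 0.21609
R_per_t = 0.62 + 0.4032 + 0.21609 = 1.23929 N/t
R_total = 1.23929 * 71 = 87.99 N

87.99


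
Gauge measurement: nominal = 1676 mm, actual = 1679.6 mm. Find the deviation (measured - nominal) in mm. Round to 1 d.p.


Deviation = measured - nominal
Deviation = 1679.6 - 1676
Deviation = 3.6 mm

3.6


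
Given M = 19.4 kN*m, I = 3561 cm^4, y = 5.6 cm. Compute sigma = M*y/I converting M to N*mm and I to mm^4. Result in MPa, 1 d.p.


Convert units:
M = 19.4 kN*m = 19400000 N*mm
y = 5.6 cm = 56 mm
I = 3561 cm^4 = 35610000 mm^4
sigma = 19400000 * 56 / 35610000
sigma = 30.5 MPa

30.5


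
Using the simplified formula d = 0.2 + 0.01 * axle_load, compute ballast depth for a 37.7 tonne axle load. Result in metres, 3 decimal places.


d = 0.2 + 0.01 * 37.7
d = 0.2 + 0.377
d = 0.577 m

0.577


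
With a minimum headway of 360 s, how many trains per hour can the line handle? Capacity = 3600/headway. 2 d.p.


Capacity = 3600 / headway
Capacity = 3600 / 360
Capacity = 10.00 trains/hour

10.00


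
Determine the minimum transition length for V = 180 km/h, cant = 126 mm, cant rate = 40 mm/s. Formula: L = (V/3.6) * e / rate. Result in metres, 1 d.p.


Convert speed: V = 180 / 3.6 = 50.0 m/s
L = 50.0 * 126 / 40
L = 6300.0 / 40
L = 157.5 m

157.5


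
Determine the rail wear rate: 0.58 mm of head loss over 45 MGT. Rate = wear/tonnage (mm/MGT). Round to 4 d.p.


Wear rate = total wear / cumulative tonnage
Rate = 0.58 / 45
Rate = 0.0129 mm/MGT

0.0129


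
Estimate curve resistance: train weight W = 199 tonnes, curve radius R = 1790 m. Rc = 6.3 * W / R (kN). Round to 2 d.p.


Rc = 6.3 * W / R
Rc = 6.3 * 199 / 1790
Rc = 1253.7 / 1790
Rc = 0.70 kN

0.70


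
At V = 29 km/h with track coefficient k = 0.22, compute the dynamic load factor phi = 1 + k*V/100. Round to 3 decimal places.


phi = 1 + k * V / 100
phi = 1 + 0.22 * 29 / 100
phi = 1 + 0.0638
phi = 1.064

1.064


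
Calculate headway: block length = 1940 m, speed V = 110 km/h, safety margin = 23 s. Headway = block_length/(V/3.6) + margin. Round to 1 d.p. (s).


V = 110 / 3.6 = 30.5556 m/s
Block traversal time = 1940 / 30.5556 = 63.4909 s
Headway = 63.4909 + 23
Headway = 86.5 s

86.5


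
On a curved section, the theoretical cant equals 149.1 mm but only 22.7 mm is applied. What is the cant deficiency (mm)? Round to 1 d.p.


Cant deficiency = equilibrium cant - actual cant
CD = 149.1 - 22.7
CD = 126.4 mm

126.4


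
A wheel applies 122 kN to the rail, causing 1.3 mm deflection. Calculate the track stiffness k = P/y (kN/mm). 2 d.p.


Track stiffness k = P / y
k = 122 / 1.3
k = 93.85 kN/mm

93.85


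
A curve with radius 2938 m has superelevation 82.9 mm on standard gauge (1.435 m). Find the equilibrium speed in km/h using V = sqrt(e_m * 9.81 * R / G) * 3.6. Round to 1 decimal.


Convert cant: e = 82.9 mm = 0.0829 m
V_ms = sqrt(0.0829 * 9.81 * 2938 / 1.435)
V_ms = sqrt(1665.035235) = 40.8048 m/s
V = 40.8048 * 3.6 = 146.9 km/h

146.9


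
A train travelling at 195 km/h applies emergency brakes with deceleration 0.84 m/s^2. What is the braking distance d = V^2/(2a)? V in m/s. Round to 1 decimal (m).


Convert speed: V = 195 / 3.6 = 54.1667 m/s
V^2 = 2934.0278
d = 2934.0278 / (2 * 0.84)
d = 2934.0278 / 1.68
d = 1746.4 m

1746.4


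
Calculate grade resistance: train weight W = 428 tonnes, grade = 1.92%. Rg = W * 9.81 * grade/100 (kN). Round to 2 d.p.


Rg = W * 9.81 * grade / 100
Rg = 428 * 9.81 * 1.92 / 100
Rg = 4198.68 * 0.0192
Rg = 80.61 kN

80.61


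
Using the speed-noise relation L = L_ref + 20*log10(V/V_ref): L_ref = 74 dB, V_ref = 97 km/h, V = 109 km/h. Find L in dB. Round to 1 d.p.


V/V_ref = 109 / 97 = 1.123711
log10(1.123711) = 0.050655
20 * 0.050655 = 1.0131
L = 74 + 1.0131 = 75.0 dB

75.0


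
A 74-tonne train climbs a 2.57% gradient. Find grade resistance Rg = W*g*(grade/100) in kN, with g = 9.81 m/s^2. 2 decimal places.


Rg = W * 9.81 * grade / 100
Rg = 74 * 9.81 * 2.57 / 100
Rg = 725.94 * 0.0257
Rg = 18.66 kN

18.66


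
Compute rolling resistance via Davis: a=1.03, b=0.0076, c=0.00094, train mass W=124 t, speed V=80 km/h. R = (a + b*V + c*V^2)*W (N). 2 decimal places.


b*V = 0.0076 * 80 = 0.608
c*V^2 = 0.00094 * 6400 = 6.016
R_per_t = 1.03 + 0.608 + 6.016 = 7.654 N/t
R_total = 7.654 * 124 = 949.10 N

949.10


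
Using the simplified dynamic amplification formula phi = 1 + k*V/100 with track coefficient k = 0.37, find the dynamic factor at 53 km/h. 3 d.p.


phi = 1 + k * V / 100
phi = 1 + 0.37 * 53 / 100
phi = 1 + 0.1961
phi = 1.196

1.196


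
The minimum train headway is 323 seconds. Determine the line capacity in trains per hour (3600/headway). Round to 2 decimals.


Capacity = 3600 / headway
Capacity = 3600 / 323
Capacity = 11.15 trains/hour

11.15


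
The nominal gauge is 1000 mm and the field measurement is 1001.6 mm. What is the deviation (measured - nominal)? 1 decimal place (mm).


Deviation = measured - nominal
Deviation = 1001.6 - 1000
Deviation = 1.6 mm

1.6


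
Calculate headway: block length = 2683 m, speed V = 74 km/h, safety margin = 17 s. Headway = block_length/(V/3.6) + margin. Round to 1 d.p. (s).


V = 74 / 3.6 = 20.5556 m/s
Block traversal time = 2683 / 20.5556 = 130.5243 s
Headway = 130.5243 + 17
Headway = 147.5 s

147.5


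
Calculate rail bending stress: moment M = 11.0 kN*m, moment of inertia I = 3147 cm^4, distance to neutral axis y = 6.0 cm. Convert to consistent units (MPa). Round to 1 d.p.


Convert units:
M = 11.0 kN*m = 11000000 N*mm
y = 6.0 cm = 60 mm
I = 3147 cm^4 = 31470000 mm^4
sigma = 11000000 * 60 / 31470000
sigma = 21.0 MPa

21.0


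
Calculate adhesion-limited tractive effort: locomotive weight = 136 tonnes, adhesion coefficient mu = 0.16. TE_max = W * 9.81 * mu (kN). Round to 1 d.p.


TE_max = W * g * mu
TE_max = 136 * 9.81 * 0.16
TE_max = 1334.16 * 0.16
TE_max = 213.5 kN

213.5


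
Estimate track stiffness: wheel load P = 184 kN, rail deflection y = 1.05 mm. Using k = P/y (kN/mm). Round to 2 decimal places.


Track stiffness k = P / y
k = 184 / 1.05
k = 175.24 kN/mm

175.24


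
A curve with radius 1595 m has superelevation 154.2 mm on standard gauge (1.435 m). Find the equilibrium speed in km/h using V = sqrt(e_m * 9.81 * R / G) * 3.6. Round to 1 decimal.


Convert cant: e = 154.2 mm = 0.1542 m
V_ms = sqrt(0.1542 * 9.81 * 1595 / 1.435)
V_ms = sqrt(1681.365638) = 41.0045 m/s
V = 41.0045 * 3.6 = 147.6 km/h

147.6


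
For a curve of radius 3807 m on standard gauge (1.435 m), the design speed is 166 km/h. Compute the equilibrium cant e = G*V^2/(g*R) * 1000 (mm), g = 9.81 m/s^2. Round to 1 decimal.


Convert speed: V = 166 / 3.6 = 46.1111 m/s
Apply formula: e = 1.435 * 46.1111^2 / (9.81 * 3807)
e = 1.435 * 2126.2346 / 37346.67
e = 0.081698 m = 81.7 mm

81.7


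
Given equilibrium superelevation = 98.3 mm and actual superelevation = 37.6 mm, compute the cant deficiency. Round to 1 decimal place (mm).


Cant deficiency = equilibrium cant - actual cant
CD = 98.3 - 37.6
CD = 60.7 mm

60.7


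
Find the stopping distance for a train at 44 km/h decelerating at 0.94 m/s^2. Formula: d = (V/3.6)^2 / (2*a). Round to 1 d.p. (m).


Convert speed: V = 44 / 3.6 = 12.2222 m/s
V^2 = 149.3827
d = 149.3827 / (2 * 0.94)
d = 149.3827 / 1.88
d = 79.5 m

79.5


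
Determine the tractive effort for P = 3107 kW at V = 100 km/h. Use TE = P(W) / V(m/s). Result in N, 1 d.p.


Convert: P = 3107 kW = 3107000 W
V = 100 / 3.6 = 27.7778 m/s
TE = 3107000 / 27.7778
TE = 111852.0 N

111852.0


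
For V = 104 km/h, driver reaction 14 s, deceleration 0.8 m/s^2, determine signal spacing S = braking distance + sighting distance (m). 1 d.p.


V = 104 / 3.6 = 28.8889 m/s
Braking distance = 28.8889^2 / (2*0.8) = 521.6049 m
Sighting distance = 28.8889 * 14 = 404.4444 m
S = 521.6049 + 404.4444 = 926.0 m

926.0


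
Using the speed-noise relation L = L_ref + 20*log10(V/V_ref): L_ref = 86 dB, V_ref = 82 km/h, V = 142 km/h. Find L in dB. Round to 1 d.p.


V/V_ref = 142 / 82 = 1.731707
log10(1.731707) = 0.238474
20 * 0.238474 = 4.7695
L = 86 + 4.7695 = 90.8 dB

90.8


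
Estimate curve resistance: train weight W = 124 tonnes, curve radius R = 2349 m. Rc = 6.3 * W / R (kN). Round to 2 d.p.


Rc = 6.3 * W / R
Rc = 6.3 * 124 / 2349
Rc = 781.2 / 2349
Rc = 0.33 kN

0.33


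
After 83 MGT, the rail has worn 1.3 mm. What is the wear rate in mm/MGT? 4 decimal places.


Wear rate = total wear / cumulative tonnage
Rate = 1.3 / 83
Rate = 0.0157 mm/MGT

0.0157


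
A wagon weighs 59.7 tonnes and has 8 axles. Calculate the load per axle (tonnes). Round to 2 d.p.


Load per axle = total weight / number of axles
Load = 59.7 / 8
Load = 7.46 tonnes

7.46


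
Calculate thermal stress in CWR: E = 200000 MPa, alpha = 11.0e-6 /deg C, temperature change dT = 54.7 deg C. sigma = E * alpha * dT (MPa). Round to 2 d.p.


sigma = E * alpha * dT
sigma = 200000 * 11.0e-6 * 54.7
sigma = 2.2 * 54.7
sigma = 120.34 MPa

120.34


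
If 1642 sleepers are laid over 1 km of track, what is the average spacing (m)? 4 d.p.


Spacing = 1000 m / number of sleepers
Spacing = 1000 / 1642
Spacing = 0.6090 m

0.6090


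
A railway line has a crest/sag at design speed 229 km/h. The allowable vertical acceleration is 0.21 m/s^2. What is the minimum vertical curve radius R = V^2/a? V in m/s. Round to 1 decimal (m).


Convert speed: V = 229 / 3.6 = 63.6111 m/s
V^2 = 4046.3735 m^2/s^2
R_v = 4046.3735 / 0.21
R_v = 19268.4 m

19268.4


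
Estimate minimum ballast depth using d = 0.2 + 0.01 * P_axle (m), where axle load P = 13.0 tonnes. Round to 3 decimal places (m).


d = 0.2 + 0.01 * 13.0
d = 0.2 + 0.13
d = 0.330 m

0.330


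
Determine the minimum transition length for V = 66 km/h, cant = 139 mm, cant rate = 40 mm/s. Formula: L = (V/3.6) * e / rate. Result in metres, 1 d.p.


Convert speed: V = 66 / 3.6 = 18.3333 m/s
L = 18.3333 * 139 / 40
L = 2548.3333 / 40
L = 63.7 m

63.7


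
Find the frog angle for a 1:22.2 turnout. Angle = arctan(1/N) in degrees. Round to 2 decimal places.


1/N = 1/22.2 = 0.045045
angle = arctan(0.045045) = 0.045015 rad
angle = 0.045015 * 180/pi = 2.58 degrees

2.58


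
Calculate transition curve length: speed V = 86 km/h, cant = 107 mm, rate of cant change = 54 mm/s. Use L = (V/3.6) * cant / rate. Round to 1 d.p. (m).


Convert speed: V = 86 / 3.6 = 23.8889 m/s
L = 23.8889 * 107 / 54
L = 2556.1111 / 54
L = 47.3 m

47.3


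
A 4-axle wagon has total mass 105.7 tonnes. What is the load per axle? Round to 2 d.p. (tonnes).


Load per axle = total weight / number of axles
Load = 105.7 / 4
Load = 26.43 tonnes

26.43


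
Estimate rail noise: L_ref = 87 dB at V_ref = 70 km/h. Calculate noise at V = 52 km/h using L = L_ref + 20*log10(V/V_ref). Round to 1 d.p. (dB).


V/V_ref = 52 / 70 = 0.742857
log10(0.742857) = -0.129095
20 * -0.129095 = -2.5819
L = 87 + -2.5819 = 84.4 dB

84.4


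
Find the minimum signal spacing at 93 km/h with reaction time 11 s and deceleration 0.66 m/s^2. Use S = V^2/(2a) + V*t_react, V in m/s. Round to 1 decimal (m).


V = 93 / 3.6 = 25.8333 m/s
Braking distance = 25.8333^2 / (2*0.66) = 505.5766 m
Sighting distance = 25.8333 * 11 = 284.1667 m
S = 505.5766 + 284.1667 = 789.7 m

789.7


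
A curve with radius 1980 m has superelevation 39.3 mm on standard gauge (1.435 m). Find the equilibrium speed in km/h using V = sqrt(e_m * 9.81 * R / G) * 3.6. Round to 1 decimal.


Convert cant: e = 39.3 mm = 0.0393 m
V_ms = sqrt(0.0393 * 9.81 * 1980 / 1.435)
V_ms = sqrt(531.954941) = 23.0641 m/s
V = 23.0641 * 3.6 = 83.0 km/h

83.0


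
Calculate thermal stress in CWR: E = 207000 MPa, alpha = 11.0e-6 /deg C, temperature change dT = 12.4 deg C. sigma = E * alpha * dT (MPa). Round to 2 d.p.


sigma = E * alpha * dT
sigma = 207000 * 11.0e-6 * 12.4
sigma = 2.277 * 12.4
sigma = 28.23 MPa

28.23


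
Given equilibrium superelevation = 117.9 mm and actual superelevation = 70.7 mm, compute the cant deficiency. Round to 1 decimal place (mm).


Cant deficiency = equilibrium cant - actual cant
CD = 117.9 - 70.7
CD = 47.2 mm

47.2


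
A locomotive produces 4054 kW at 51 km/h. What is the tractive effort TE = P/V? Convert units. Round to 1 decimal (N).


Convert: P = 4054 kW = 4054000 W
V = 51 / 3.6 = 14.1667 m/s
TE = 4054000 / 14.1667
TE = 286164.7 N

286164.7


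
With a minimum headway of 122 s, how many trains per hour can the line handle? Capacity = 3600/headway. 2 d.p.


Capacity = 3600 / headway
Capacity = 3600 / 122
Capacity = 29.51 trains/hour

29.51


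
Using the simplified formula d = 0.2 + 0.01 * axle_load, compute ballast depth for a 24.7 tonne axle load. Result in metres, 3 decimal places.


d = 0.2 + 0.01 * 24.7
d = 0.2 + 0.247
d = 0.447 m

0.447


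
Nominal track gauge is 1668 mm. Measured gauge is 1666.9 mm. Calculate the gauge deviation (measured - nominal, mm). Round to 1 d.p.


Deviation = measured - nominal
Deviation = 1666.9 - 1668
Deviation = -1.1 mm

-1.1


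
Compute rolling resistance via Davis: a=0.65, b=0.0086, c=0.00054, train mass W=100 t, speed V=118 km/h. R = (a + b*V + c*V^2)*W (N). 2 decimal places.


b*V = 0.0086 * 118 = 1.0148
c*V^2 = 0.00054 * 13924 = 7.51896
R_per_t = 0.65 + 1.0148 + 7.51896 = 9.18376 N/t
R_total = 9.18376 * 100 = 918.38 N

918.38


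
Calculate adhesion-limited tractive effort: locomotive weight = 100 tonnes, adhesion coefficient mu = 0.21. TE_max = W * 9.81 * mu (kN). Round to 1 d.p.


TE_max = W * g * mu
TE_max = 100 * 9.81 * 0.21
TE_max = 981.0 * 0.21
TE_max = 206.0 kN

206.0


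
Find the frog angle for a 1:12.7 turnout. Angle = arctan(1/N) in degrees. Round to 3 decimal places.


1/N = 1/12.7 = 0.07874
angle = arctan(0.07874) = 0.078578 rad
angle = 0.078578 * 180/pi = 4.502 degrees

4.502


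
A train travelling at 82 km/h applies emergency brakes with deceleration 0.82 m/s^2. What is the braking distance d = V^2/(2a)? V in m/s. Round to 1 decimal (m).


Convert speed: V = 82 / 3.6 = 22.7778 m/s
V^2 = 518.8272
d = 518.8272 / (2 * 0.82)
d = 518.8272 / 1.64
d = 316.4 m

316.4


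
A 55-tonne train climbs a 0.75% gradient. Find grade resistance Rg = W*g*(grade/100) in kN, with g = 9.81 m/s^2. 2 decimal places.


Rg = W * 9.81 * grade / 100
Rg = 55 * 9.81 * 0.75 / 100
Rg = 539.55 * 0.0075
Rg = 4.05 kN

4.05


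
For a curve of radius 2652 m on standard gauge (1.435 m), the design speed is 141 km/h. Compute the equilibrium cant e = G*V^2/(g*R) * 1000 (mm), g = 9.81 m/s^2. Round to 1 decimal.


Convert speed: V = 141 / 3.6 = 39.1667 m/s
Apply formula: e = 1.435 * 39.1667^2 / (9.81 * 2652)
e = 1.435 * 1534.0278 / 26016.12
e = 0.084614 m = 84.6 mm

84.6


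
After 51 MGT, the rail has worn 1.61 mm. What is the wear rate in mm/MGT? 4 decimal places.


Wear rate = total wear / cumulative tonnage
Rate = 1.61 / 51
Rate = 0.0316 mm/MGT

0.0316


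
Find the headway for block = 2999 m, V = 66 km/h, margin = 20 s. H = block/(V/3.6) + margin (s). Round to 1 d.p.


V = 66 / 3.6 = 18.3333 m/s
Block traversal time = 2999 / 18.3333 = 163.5818 s
Headway = 163.5818 + 20
Headway = 183.6 s

183.6


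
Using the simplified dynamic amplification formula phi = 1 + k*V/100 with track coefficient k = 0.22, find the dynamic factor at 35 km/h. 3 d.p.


phi = 1 + k * V / 100
phi = 1 + 0.22 * 35 / 100
phi = 1 + 0.077
phi = 1.077

1.077


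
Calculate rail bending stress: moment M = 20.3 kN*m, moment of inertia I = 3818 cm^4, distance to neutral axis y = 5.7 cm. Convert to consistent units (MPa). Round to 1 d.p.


Convert units:
M = 20.3 kN*m = 20300000 N*mm
y = 5.7 cm = 57 mm
I = 3818 cm^4 = 38180000 mm^4
sigma = 20300000 * 57 / 38180000
sigma = 30.3 MPa

30.3


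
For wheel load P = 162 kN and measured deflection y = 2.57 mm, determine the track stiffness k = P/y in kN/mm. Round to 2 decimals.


Track stiffness k = P / y
k = 162 / 2.57
k = 63.04 kN/mm

63.04


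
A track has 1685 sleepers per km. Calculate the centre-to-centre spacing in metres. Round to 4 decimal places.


Spacing = 1000 m / number of sleepers
Spacing = 1000 / 1685
Spacing = 0.5935 m

0.5935


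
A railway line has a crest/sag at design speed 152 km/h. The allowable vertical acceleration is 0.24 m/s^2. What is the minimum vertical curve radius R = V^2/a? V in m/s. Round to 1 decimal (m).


Convert speed: V = 152 / 3.6 = 42.2222 m/s
V^2 = 1782.716 m^2/s^2
R_v = 1782.716 / 0.24
R_v = 7428.0 m

7428.0


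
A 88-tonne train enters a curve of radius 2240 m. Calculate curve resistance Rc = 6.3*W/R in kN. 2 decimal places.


Rc = 6.3 * W / R
Rc = 6.3 * 88 / 2240
Rc = 554.4 / 2240
Rc = 0.25 kN

0.25


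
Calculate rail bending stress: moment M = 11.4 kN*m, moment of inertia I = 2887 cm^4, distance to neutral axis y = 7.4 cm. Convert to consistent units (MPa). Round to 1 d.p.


Convert units:
M = 11.4 kN*m = 11400000 N*mm
y = 7.4 cm = 74 mm
I = 2887 cm^4 = 28870000 mm^4
sigma = 11400000 * 74 / 28870000
sigma = 29.2 MPa

29.2


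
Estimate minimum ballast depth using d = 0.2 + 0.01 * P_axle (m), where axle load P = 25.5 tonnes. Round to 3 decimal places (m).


d = 0.2 + 0.01 * 25.5
d = 0.2 + 0.255
d = 0.455 m

0.455


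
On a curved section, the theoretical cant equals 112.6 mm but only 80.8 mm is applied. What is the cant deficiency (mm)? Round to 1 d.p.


Cant deficiency = equilibrium cant - actual cant
CD = 112.6 - 80.8
CD = 31.8 mm

31.8


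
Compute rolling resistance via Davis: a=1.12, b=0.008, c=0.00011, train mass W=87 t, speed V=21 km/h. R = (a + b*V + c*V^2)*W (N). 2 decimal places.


b*V = 0.008 * 21 = 0.168
c*V^2 = 0.00011 * 441 = 0.04851
R_per_t = 1.12 + 0.168 + 0.04851 = 1.33651 N/t
R_total = 1.33651 * 87 = 116.28 N

116.28


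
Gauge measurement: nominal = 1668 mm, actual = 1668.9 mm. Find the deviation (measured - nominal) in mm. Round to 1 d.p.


Deviation = measured - nominal
Deviation = 1668.9 - 1668
Deviation = 0.9 mm

0.9


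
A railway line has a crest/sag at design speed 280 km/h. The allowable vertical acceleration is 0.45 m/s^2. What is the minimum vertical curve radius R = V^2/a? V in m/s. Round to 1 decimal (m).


Convert speed: V = 280 / 3.6 = 77.7778 m/s
V^2 = 6049.3827 m^2/s^2
R_v = 6049.3827 / 0.45
R_v = 13443.1 m

13443.1


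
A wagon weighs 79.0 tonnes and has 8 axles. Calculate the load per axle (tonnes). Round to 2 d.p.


Load per axle = total weight / number of axles
Load = 79.0 / 8
Load = 9.88 tonnes

9.88


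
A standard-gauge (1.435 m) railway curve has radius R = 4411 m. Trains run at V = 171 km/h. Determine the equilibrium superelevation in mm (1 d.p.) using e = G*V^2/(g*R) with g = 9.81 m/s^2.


Convert speed: V = 171 / 3.6 = 47.5 m/s
Apply formula: e = 1.435 * 47.5^2 / (9.81 * 4411)
e = 1.435 * 2256.25 / 43271.91
e = 0.074823 m = 74.8 mm

74.8


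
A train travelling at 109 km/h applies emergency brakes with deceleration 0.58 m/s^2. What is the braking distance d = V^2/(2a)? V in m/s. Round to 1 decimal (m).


Convert speed: V = 109 / 3.6 = 30.2778 m/s
V^2 = 916.7438
d = 916.7438 / (2 * 0.58)
d = 916.7438 / 1.16
d = 790.3 m

790.3


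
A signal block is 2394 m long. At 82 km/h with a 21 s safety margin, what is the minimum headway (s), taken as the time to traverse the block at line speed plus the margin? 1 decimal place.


V = 82 / 3.6 = 22.7778 m/s
Block traversal time = 2394 / 22.7778 = 105.1024 s
Headway = 105.1024 + 21
Headway = 126.1 s

126.1


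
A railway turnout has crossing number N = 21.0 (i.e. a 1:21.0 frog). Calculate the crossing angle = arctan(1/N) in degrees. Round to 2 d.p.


1/N = 1/21.0 = 0.047619
angle = arctan(0.047619) = 0.047583 rad
angle = 0.047583 * 180/pi = 2.73 degrees

2.73


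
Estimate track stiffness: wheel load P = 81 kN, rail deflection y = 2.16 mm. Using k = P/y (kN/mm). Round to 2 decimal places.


Track stiffness k = P / y
k = 81 / 2.16
k = 37.50 kN/mm

37.50


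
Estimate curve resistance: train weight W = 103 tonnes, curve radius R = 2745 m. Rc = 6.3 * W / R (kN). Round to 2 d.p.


Rc = 6.3 * W / R
Rc = 6.3 * 103 / 2745
Rc = 648.9 / 2745
Rc = 0.24 kN

0.24


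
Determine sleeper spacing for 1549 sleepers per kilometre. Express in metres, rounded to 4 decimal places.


Spacing = 1000 m / number of sleepers
Spacing = 1000 / 1549
Spacing = 0.6456 m

0.6456


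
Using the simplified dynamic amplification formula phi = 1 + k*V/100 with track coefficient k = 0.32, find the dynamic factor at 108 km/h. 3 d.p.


phi = 1 + k * V / 100
phi = 1 + 0.32 * 108 / 100
phi = 1 + 0.3456
phi = 1.346

1.346


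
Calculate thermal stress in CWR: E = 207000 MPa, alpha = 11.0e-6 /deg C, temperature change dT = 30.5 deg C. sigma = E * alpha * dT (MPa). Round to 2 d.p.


sigma = E * alpha * dT
sigma = 207000 * 11.0e-6 * 30.5
sigma = 2.277 * 30.5
sigma = 69.45 MPa

69.45


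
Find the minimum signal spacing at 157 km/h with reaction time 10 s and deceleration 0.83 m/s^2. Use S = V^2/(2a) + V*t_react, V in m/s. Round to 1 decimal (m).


V = 157 / 3.6 = 43.6111 m/s
Braking distance = 43.6111^2 / (2*0.83) = 1145.7404 m
Sighting distance = 43.6111 * 10 = 436.1111 m
S = 1145.7404 + 436.1111 = 1581.9 m

1581.9


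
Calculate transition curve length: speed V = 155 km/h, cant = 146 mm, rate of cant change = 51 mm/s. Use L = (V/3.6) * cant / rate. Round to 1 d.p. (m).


Convert speed: V = 155 / 3.6 = 43.0556 m/s
L = 43.0556 * 146 / 51
L = 6286.1111 / 51
L = 123.3 m

123.3


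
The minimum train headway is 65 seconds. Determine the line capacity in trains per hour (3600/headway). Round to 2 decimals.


Capacity = 3600 / headway
Capacity = 3600 / 65
Capacity = 55.38 trains/hour

55.38


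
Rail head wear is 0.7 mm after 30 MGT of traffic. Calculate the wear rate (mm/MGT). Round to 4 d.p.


Wear rate = total wear / cumulative tonnage
Rate = 0.7 / 30
Rate = 0.0233 mm/MGT

0.0233


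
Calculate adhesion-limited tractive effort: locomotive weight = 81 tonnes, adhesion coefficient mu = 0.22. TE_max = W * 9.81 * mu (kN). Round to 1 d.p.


TE_max = W * g * mu
TE_max = 81 * 9.81 * 0.22
TE_max = 794.61 * 0.22
TE_max = 174.8 kN

174.8


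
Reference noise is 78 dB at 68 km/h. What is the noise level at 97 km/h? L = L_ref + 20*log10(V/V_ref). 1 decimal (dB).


V/V_ref = 97 / 68 = 1.426471
log10(1.426471) = 0.154263
20 * 0.154263 = 3.0853
L = 78 + 3.0853 = 81.1 dB

81.1


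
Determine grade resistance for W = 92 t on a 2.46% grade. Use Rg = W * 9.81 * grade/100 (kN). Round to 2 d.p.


Rg = W * 9.81 * grade / 100
Rg = 92 * 9.81 * 2.46 / 100
Rg = 902.52 * 0.0246
Rg = 22.20 kN

22.20


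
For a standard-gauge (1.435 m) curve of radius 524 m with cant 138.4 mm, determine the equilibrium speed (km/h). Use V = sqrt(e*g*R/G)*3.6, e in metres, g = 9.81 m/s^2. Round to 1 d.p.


Convert cant: e = 138.4 mm = 0.1384 m
V_ms = sqrt(0.1384 * 9.81 * 524 / 1.435)
V_ms = sqrt(495.77484) = 22.266 m/s
V = 22.266 * 3.6 = 80.2 km/h

80.2


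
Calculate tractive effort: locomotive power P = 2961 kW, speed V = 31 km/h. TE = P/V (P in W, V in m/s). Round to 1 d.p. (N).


Convert: P = 2961 kW = 2961000 W
V = 31 / 3.6 = 8.6111 m/s
TE = 2961000 / 8.6111
TE = 343858.1 N

343858.1


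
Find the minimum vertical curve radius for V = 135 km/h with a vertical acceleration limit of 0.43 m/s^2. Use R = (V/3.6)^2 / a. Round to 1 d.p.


Convert speed: V = 135 / 3.6 = 37.5 m/s
V^2 = 1406.25 m^2/s^2
R_v = 1406.25 / 0.43
R_v = 3270.3 m

3270.3


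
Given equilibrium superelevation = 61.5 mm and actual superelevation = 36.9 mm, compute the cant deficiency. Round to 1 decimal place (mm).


Cant deficiency = equilibrium cant - actual cant
CD = 61.5 - 36.9
CD = 24.6 mm

24.6


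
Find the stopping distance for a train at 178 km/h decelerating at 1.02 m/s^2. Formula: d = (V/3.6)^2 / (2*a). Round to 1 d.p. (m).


Convert speed: V = 178 / 3.6 = 49.4444 m/s
V^2 = 2444.7531
d = 2444.7531 / (2 * 1.02)
d = 2444.7531 / 2.04
d = 1198.4 m

1198.4


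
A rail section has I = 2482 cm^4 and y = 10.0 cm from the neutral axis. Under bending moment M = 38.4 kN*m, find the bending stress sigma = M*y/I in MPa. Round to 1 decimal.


Convert units:
M = 38.4 kN*m = 38400000 N*mm
y = 10.0 cm = 100 mm
I = 2482 cm^4 = 24820000 mm^4
sigma = 38400000 * 100 / 24820000
sigma = 154.7 MPa

154.7


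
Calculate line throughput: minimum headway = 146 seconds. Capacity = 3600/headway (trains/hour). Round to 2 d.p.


Capacity = 3600 / headway
Capacity = 3600 / 146
Capacity = 24.66 trains/hour

24.66


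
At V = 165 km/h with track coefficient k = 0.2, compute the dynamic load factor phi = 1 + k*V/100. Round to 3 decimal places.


phi = 1 + k * V / 100
phi = 1 + 0.2 * 165 / 100
phi = 1 + 0.33
phi = 1.330

1.330


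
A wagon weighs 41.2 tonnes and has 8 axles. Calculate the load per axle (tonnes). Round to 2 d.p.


Load per axle = total weight / number of axles
Load = 41.2 / 8
Load = 5.15 tonnes

5.15


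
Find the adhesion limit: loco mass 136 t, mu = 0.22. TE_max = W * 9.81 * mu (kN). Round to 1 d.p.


TE_max = W * g * mu
TE_max = 136 * 9.81 * 0.22
TE_max = 1334.16 * 0.22
TE_max = 293.5 kN

293.5


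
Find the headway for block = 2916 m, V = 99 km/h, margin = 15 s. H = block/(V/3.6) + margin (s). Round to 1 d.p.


V = 99 / 3.6 = 27.5 m/s
Block traversal time = 2916 / 27.5 = 106.0364 s
Headway = 106.0364 + 15
Headway = 121.0 s

121.0


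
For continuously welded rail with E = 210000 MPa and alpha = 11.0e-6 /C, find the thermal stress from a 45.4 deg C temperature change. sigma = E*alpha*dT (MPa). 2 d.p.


sigma = E * alpha * dT
sigma = 210000 * 11.0e-6 * 45.4
sigma = 2.31 * 45.4
sigma = 104.87 MPa

104.87


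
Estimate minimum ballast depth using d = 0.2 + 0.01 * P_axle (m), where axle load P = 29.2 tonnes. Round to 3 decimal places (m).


d = 0.2 + 0.01 * 29.2
d = 0.2 + 0.292
d = 0.492 m

0.492


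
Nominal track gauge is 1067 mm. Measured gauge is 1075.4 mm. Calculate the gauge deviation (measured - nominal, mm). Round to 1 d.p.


Deviation = measured - nominal
Deviation = 1075.4 - 1067
Deviation = 8.4 mm

8.4


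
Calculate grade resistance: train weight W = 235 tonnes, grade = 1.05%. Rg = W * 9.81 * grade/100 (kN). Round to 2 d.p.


Rg = W * 9.81 * grade / 100
Rg = 235 * 9.81 * 1.05 / 100
Rg = 2305.35 * 0.0105
Rg = 24.21 kN

24.21


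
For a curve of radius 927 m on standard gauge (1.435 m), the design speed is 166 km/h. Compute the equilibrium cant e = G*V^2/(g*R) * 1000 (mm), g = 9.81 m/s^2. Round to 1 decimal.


Convert speed: V = 166 / 3.6 = 46.1111 m/s
Apply formula: e = 1.435 * 46.1111^2 / (9.81 * 927)
e = 1.435 * 2126.2346 / 9093.87
e = 0.335517 m = 335.5 mm

335.5


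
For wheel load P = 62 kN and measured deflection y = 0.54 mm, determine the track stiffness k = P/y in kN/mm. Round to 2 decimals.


Track stiffness k = P / y
k = 62 / 0.54
k = 114.81 kN/mm

114.81


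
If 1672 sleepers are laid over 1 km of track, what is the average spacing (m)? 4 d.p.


Spacing = 1000 m / number of sleepers
Spacing = 1000 / 1672
Spacing = 0.5981 m

0.5981


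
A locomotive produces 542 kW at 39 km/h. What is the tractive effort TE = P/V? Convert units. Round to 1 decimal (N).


Convert: P = 542 kW = 542000 W
V = 39 / 3.6 = 10.8333 m/s
TE = 542000 / 10.8333
TE = 50030.8 N

50030.8


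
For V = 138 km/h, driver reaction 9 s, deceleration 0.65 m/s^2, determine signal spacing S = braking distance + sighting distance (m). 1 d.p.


V = 138 / 3.6 = 38.3333 m/s
Braking distance = 38.3333^2 / (2*0.65) = 1130.3419 m
Sighting distance = 38.3333 * 9 = 345.0 m
S = 1130.3419 + 345.0 = 1475.3 m

1475.3


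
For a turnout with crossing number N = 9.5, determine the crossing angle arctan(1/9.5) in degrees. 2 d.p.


1/N = 1/9.5 = 0.105263
angle = arctan(0.105263) = 0.104877 rad
angle = 0.104877 * 180/pi = 6.01 degrees

6.01


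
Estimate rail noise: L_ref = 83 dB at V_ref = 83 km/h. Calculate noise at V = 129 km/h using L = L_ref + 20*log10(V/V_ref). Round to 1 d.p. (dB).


V/V_ref = 129 / 83 = 1.554217
log10(1.554217) = 0.191512
20 * 0.191512 = 3.8302
L = 83 + 3.8302 = 86.8 dB

86.8


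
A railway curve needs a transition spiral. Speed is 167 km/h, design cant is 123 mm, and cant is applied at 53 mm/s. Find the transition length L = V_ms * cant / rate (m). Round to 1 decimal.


Convert speed: V = 167 / 3.6 = 46.3889 m/s
L = 46.3889 * 123 / 53
L = 5705.8333 / 53
L = 107.7 m

107.7


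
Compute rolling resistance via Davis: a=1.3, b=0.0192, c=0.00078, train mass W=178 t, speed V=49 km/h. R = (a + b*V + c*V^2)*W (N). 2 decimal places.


b*V = 0.0192 * 49 = 0.9408
c*V^2 = 0.00078 * 2401 = 1.87278
R_per_t = 1.3 + 0.9408 + 1.87278 = 4.11358 N/t
R_total = 4.11358 * 178 = 732.22 N

732.22


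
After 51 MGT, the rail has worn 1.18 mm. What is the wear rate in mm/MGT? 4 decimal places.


Wear rate = total wear / cumulative tonnage
Rate = 1.18 / 51
Rate = 0.0231 mm/MGT

0.0231


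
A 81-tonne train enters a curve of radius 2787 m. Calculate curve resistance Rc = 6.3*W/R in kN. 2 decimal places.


Rc = 6.3 * W / R
Rc = 6.3 * 81 / 2787
Rc = 510.3 / 2787
Rc = 0.18 kN

0.18


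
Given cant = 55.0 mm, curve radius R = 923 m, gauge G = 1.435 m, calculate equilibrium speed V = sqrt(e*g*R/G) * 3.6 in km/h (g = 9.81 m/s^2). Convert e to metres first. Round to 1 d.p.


Convert cant: e = 55.0 mm = 0.0550 m
V_ms = sqrt(0.0550 * 9.81 * 923 / 1.435)
V_ms = sqrt(347.041568) = 18.6291 m/s
V = 18.6291 * 3.6 = 67.1 km/h

67.1


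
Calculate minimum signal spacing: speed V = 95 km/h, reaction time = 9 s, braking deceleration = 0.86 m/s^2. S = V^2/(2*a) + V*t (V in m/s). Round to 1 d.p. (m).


V = 95 / 3.6 = 26.3889 m/s
Braking distance = 26.3889^2 / (2*0.86) = 404.8683 m
Sighting distance = 26.3889 * 9 = 237.5 m
S = 404.8683 + 237.5 = 642.4 m

642.4


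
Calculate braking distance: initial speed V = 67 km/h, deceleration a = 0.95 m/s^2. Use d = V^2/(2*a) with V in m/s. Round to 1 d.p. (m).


Convert speed: V = 67 / 3.6 = 18.6111 m/s
V^2 = 346.3735
d = 346.3735 / (2 * 0.95)
d = 346.3735 / 1.9
d = 182.3 m

182.3


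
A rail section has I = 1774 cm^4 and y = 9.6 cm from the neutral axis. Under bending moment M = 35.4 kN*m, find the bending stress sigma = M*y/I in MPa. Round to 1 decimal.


Convert units:
M = 35.4 kN*m = 35400000 N*mm
y = 9.6 cm = 96 mm
I = 1774 cm^4 = 17740000 mm^4
sigma = 35400000 * 96 / 17740000
sigma = 191.6 MPa

191.6


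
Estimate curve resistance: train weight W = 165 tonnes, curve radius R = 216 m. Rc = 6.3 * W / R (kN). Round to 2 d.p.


Rc = 6.3 * W / R
Rc = 6.3 * 165 / 216
Rc = 1039.5 / 216
Rc = 4.81 kN

4.81


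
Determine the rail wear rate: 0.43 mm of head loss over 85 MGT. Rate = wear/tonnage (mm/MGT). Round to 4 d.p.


Wear rate = total wear / cumulative tonnage
Rate = 0.43 / 85
Rate = 0.0051 mm/MGT

0.0051


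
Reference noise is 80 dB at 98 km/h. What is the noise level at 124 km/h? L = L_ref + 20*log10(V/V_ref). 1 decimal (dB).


V/V_ref = 124 / 98 = 1.265306
log10(1.265306) = 0.102196
20 * 0.102196 = 2.0439
L = 80 + 2.0439 = 82.0 dB

82.0


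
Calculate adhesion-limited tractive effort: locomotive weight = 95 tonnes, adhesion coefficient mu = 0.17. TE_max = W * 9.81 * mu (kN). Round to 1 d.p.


TE_max = W * g * mu
TE_max = 95 * 9.81 * 0.17
TE_max = 931.95 * 0.17
TE_max = 158.4 kN

158.4


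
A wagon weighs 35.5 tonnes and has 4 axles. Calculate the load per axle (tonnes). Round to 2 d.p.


Load per axle = total weight / number of axles
Load = 35.5 / 4
Load = 8.88 tonnes

8.88


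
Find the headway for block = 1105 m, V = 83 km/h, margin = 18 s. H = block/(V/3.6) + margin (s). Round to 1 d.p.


V = 83 / 3.6 = 23.0556 m/s
Block traversal time = 1105 / 23.0556 = 47.9277 s
Headway = 47.9277 + 18
Headway = 65.9 s

65.9


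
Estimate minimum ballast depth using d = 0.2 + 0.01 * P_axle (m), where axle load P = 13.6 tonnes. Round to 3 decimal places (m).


d = 0.2 + 0.01 * 13.6
d = 0.2 + 0.136
d = 0.336 m

0.336


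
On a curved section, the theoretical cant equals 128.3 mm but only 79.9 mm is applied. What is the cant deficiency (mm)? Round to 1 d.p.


Cant deficiency = equilibrium cant - actual cant
CD = 128.3 - 79.9
CD = 48.4 mm

48.4


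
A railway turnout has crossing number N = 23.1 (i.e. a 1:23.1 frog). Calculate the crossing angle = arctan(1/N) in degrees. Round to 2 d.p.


1/N = 1/23.1 = 0.04329
angle = arctan(0.04329) = 0.043263 rad
angle = 0.043263 * 180/pi = 2.48 degrees

2.48


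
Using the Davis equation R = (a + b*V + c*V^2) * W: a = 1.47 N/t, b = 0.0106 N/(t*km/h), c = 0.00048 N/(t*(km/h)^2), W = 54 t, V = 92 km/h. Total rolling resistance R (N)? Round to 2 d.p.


b*V = 0.0106 * 92 = 0.9752
c*V^2 = 0.00048 * 8464 = 4.06272
R_per_t = 1.47 + 0.9752 + 4.06272 = 6.50792 N/t
R_total = 6.50792 * 54 = 351.43 N

351.43


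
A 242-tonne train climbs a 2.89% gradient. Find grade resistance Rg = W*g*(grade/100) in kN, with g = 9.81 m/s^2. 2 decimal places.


Rg = W * 9.81 * grade / 100
Rg = 242 * 9.81 * 2.89 / 100
Rg = 2374.02 * 0.0289
Rg = 68.61 kN

68.61


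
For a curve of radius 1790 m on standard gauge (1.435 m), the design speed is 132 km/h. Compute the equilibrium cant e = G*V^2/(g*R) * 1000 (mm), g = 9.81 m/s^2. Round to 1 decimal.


Convert speed: V = 132 / 3.6 = 36.6667 m/s
Apply formula: e = 1.435 * 36.6667^2 / (9.81 * 1790)
e = 1.435 * 1344.4444 / 17559.9
e = 0.109868 m = 109.9 mm

109.9


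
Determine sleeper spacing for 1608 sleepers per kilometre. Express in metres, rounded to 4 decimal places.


Spacing = 1000 m / number of sleepers
Spacing = 1000 / 1608
Spacing = 0.6219 m

0.6219


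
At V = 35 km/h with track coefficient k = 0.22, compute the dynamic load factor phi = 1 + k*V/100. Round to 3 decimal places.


phi = 1 + k * V / 100
phi = 1 + 0.22 * 35 / 100
phi = 1 + 0.077
phi = 1.077

1.077


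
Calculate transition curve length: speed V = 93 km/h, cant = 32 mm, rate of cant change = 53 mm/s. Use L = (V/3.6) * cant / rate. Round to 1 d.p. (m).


Convert speed: V = 93 / 3.6 = 25.8333 m/s
L = 25.8333 * 32 / 53
L = 826.6667 / 53
L = 15.6 m

15.6


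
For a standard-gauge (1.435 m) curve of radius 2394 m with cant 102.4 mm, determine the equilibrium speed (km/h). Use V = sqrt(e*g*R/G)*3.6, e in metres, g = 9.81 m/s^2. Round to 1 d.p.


Convert cant: e = 102.4 mm = 0.1024 m
V_ms = sqrt(0.1024 * 9.81 * 2394 / 1.435)
V_ms = sqrt(1675.873405) = 40.9374 m/s
V = 40.9374 * 3.6 = 147.4 km/h

147.4


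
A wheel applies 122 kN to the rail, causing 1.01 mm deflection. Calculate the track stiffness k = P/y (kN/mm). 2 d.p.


Track stiffness k = P / y
k = 122 / 1.01
k = 120.79 kN/mm

120.79


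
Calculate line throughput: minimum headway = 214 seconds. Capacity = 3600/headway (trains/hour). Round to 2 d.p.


Capacity = 3600 / headway
Capacity = 3600 / 214
Capacity = 16.82 trains/hour

16.82


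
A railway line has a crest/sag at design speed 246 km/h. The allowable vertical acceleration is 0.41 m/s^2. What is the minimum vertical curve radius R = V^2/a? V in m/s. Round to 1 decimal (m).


Convert speed: V = 246 / 3.6 = 68.3333 m/s
V^2 = 4669.4444 m^2/s^2
R_v = 4669.4444 / 0.41
R_v = 11388.9 m

11388.9


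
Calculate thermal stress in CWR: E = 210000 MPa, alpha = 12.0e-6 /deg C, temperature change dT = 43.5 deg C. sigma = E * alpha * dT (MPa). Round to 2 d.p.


sigma = E * alpha * dT
sigma = 210000 * 12.0e-6 * 43.5
sigma = 2.52 * 43.5
sigma = 109.62 MPa

109.62


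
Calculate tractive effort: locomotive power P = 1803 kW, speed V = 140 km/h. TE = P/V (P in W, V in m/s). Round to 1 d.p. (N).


Convert: P = 1803 kW = 1803000 W
V = 140 / 3.6 = 38.8889 m/s
TE = 1803000 / 38.8889
TE = 46362.9 N

46362.9


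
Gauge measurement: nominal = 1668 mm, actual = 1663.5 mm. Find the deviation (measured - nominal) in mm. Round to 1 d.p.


Deviation = measured - nominal
Deviation = 1663.5 - 1668
Deviation = -4.5 mm

-4.5


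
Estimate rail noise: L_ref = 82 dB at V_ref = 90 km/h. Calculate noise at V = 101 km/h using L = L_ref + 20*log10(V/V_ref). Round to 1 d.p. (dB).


V/V_ref = 101 / 90 = 1.122222
log10(1.122222) = 0.050079
20 * 0.050079 = 1.0016
L = 82 + 1.0016 = 83.0 dB

83.0


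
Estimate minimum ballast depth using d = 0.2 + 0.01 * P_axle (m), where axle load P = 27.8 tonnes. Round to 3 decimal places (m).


d = 0.2 + 0.01 * 27.8
d = 0.2 + 0.278
d = 0.478 m

0.478


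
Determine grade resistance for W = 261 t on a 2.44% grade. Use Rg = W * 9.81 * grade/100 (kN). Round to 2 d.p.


Rg = W * 9.81 * grade / 100
Rg = 261 * 9.81 * 2.44 / 100
Rg = 2560.41 * 0.0244
Rg = 62.47 kN

62.47


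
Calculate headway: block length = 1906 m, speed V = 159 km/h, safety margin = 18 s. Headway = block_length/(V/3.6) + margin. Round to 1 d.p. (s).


V = 159 / 3.6 = 44.1667 m/s
Block traversal time = 1906 / 44.1667 = 43.1547 s
Headway = 43.1547 + 18
Headway = 61.2 s

61.2


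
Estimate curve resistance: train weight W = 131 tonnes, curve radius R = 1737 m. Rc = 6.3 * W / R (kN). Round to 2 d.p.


Rc = 6.3 * W / R
Rc = 6.3 * 131 / 1737
Rc = 825.3 / 1737
Rc = 0.48 kN

0.48


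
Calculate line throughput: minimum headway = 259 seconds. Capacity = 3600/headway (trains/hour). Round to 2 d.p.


Capacity = 3600 / headway
Capacity = 3600 / 259
Capacity = 13.90 trains/hour

13.90


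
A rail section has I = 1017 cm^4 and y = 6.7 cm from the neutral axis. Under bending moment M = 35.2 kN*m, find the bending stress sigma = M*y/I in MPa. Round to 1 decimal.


Convert units:
M = 35.2 kN*m = 35200000 N*mm
y = 6.7 cm = 67 mm
I = 1017 cm^4 = 10170000 mm^4
sigma = 35200000 * 67 / 10170000
sigma = 231.9 MPa

231.9


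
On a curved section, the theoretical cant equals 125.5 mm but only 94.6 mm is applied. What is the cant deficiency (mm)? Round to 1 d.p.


Cant deficiency = equilibrium cant - actual cant
CD = 125.5 - 94.6
CD = 30.9 mm

30.9


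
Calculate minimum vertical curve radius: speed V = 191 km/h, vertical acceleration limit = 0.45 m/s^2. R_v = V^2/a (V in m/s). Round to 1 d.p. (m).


Convert speed: V = 191 / 3.6 = 53.0556 m/s
V^2 = 2814.892 m^2/s^2
R_v = 2814.892 / 0.45
R_v = 6255.3 m

6255.3


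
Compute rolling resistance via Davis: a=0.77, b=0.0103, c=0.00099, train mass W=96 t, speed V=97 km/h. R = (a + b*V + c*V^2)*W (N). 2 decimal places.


b*V = 0.0103 * 97 = 0.9991
c*V^2 = 0.00099 * 9409 = 9.31491
R_per_t = 0.77 + 0.9991 + 9.31491 = 11.08401 N/t
R_total = 11.08401 * 96 = 1064.06 N

1064.06
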